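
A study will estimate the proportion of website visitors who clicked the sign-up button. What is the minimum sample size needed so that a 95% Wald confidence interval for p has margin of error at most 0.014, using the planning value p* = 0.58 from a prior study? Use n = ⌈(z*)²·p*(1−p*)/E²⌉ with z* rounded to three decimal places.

The 95% critical value is z* = 1.960.
p*(1−p*) = 0.2436.
Required n before rounding: 3.841600 × 0.2436 / 0.014² = 4774.560.
Rounding up, n = 4775.

n = 4775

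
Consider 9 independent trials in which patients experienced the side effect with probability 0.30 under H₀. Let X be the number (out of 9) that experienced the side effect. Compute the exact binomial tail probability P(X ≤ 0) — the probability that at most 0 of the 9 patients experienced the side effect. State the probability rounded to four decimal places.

X is binomial with n = 9 and p = 0.30.
P(X ≤ 0) = C(9,0)·0.30^0·0.70^9.
= 0.040354 = 0.0404.

P = 0.0404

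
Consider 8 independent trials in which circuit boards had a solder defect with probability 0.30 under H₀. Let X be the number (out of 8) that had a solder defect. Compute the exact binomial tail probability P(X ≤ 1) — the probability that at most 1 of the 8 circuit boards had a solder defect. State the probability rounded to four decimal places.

X is binomial with n = 8 and p = 0.30.
P(X ≤ 1) = C(8,0)·0.30^0·0.70^8 + C(8,1)·0.30^1·0.70^7.
= 0.057648 + 0.197650 = 0.2553.

P = 0.2553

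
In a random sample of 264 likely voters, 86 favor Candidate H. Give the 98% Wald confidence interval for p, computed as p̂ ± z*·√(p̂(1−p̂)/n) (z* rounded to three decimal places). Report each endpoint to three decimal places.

(0.259, 0.393)

Sample proportion p̂ = 86/264 = 0.32576.
SE = √(p̂(1−p̂)/n) = √(0.219640/264) = 0.028844.
The 98% critical value is z* = 2.326.
Margin of error: 2.326 × 0.028844 = 0.06709.
Interval: 0.32576 ± 0.06709 → (0.259, 0.393).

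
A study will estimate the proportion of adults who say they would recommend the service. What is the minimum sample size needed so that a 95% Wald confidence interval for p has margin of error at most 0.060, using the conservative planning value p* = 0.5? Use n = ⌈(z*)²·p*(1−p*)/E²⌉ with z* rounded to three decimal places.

n = 267

For 95% confidence, z* = 1.960.
p*(1−p*) = 0.2500.
(z*)²·p*(1−p*)/E² = 3.841600·0.2500/0.003600 = 266.778.
Rounding up, n = 267.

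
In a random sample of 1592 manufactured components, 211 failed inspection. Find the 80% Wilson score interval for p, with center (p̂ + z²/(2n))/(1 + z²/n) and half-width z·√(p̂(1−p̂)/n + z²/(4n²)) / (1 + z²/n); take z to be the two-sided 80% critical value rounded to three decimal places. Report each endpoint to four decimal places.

p̂ = 211/1592 = 0.13254; z = 1.282, so z² = 1.643524.
Denominator 1 + z²/n = 1 + 1.643524/1592 = 1.001032.
Center = (0.13254 + 0.000516)/1.001032 = 0.13292.
Radicand: p̂(1−p̂)/n + z²/(4n²) = 0.000072218 + 0.000000162 = 0.000072380.
Half-width = 1.282·√0.000072380/1.001032 = 0.01090.
So the interval runs from 0.1220 to 0.1438.

(0.1220, 0.1438)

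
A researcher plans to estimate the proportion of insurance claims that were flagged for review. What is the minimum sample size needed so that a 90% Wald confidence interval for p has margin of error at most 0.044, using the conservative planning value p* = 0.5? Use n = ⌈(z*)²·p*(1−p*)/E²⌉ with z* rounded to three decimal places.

n = 350

The 90% critical value is z* = 1.645.
p*(1−p*) = 0.50·0.50 = 0.2500.
(z*)²·p*(1−p*)/E² = 2.706025·0.2500/0.001936 = 349.435.
Rounding up, n = 350.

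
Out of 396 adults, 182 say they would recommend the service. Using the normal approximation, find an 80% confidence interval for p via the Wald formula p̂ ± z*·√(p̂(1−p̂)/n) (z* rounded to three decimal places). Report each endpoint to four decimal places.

Sample proportion p̂ = 182/396 = 0.45960.
Standard error of p̂: √(0.248368/396) = √0.000627191 = 0.025044.
z* = 1.282 at the 80% level.
Margin of error: 1.282 × 0.025044 = 0.03211.
So the interval runs from 0.4275 to 0.4917.

(0.4275, 0.4917)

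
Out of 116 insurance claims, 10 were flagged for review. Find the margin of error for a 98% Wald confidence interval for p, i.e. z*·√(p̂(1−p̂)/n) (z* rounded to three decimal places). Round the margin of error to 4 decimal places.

p̂ = 10/116 = 0.08621.
SE = √(p̂(1−p̂)/n) = √(0.078775/116) = 0.026059.
The 98% critical value is z* = 2.326.
Margin of error = z*·SE = 2.326 × 0.026059 = 0.0606.

ME = 0.0606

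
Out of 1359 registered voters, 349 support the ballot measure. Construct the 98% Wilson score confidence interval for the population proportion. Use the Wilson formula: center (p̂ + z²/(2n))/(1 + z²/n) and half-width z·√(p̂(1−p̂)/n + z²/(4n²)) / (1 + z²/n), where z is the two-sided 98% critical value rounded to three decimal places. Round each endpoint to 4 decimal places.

p̂ = 349/1359 = 0.25681; z = 2.326, so z² = 5.410276.
Denominator 1 + z²/n = 1 + 5.410276/1359 = 1.003981.
Center = (0.25681 + 0.001991)/1.003981 = 0.25777.
Radicand: p̂(1−p̂)/n + z²/(4n²) = 0.000140439 + 0.000000732 = 0.000141171.
Half-width = 2.326·√0.000141171/1.003981 = 0.02753.
Interval: 0.25777 ± 0.02753 → (0.2302, 0.2853).

(0.2302, 0.2853)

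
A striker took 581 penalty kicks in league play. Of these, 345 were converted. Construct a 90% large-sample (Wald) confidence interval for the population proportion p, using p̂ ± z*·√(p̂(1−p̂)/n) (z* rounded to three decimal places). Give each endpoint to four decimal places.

(0.5603, 0.6273)

With x = 345 successes in n = 581, p̂ = 0.59380.
SE = √(p̂(1−p̂)/n) = √(0.241201/581) = 0.020375.
For 90% confidence, z* = 1.645.
Margin of error: 1.645 × 0.020375 = 0.03352.
So the interval runs from 0.5603 to 0.6273.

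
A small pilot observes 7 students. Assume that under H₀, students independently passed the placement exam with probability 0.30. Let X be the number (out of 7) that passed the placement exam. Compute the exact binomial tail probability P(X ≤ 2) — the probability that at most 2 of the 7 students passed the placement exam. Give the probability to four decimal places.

X ~ Binomial(n=7, p=0.30).
P(X ≤ 2) = C(7,0)·0.30^0·0.70^7 + C(7,1)·0.30^1·0.70^6 + C(7,2)·0.30^2·0.70^5.
= 0.082354 + 0.247063 + 0.317652 = 0.6471.

P = 0.6471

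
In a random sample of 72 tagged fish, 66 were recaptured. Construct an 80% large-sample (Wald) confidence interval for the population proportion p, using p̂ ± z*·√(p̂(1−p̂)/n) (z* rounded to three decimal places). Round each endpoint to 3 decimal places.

With x = 66 successes in n = 72, p̂ = 0.91667.
SE = √(p̂(1−p̂)/n) = √(0.076389/72) = 0.032572.
For 80% confidence, z* = 1.282.
Margin = 1.282·0.032572 = 0.04176.
CI: 0.91667 ± 0.04176 = (0.875, 0.958).

(0.875, 0.958)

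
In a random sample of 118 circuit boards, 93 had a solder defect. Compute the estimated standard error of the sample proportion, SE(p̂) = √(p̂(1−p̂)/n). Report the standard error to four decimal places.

p̂ = 93/118 = 0.78814.
p̂(1−p̂) = 0.78814·0.21186 = 0.166975.
SE = √(0.166975/118) = 0.0376.

SE = 0.0376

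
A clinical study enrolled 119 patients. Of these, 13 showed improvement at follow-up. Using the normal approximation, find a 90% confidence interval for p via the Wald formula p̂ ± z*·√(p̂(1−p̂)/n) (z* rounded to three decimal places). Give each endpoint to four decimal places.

(0.0622, 0.1563)

The sample proportion is 13/119 = 0.10924.
Standard error of p̂: √(0.097310/119) = √0.000817727 = 0.028596.
z* = 1.645 at the 90% level.
Margin = 1.645·0.028596 = 0.04704.
CI: 0.10924 ± 0.04704 = (0.0622, 0.1563).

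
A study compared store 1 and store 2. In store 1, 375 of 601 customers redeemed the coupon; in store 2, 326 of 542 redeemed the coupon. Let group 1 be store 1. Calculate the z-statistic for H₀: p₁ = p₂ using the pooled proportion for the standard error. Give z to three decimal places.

p̂₁ = 375/601 = 0.62396, p̂₂ = 326/542 = 0.60148.
Pooling: p̂ = 701/1143 = 0.61330.
SE = √[p̂(1−p̂)(1/n₁+1/n₂)] = √[0.61330·0.38670·(1/601+1/542)] ≈ 0.028848.
z = (p̂₁ − p̂₂)/SE = (0.62396 − 0.60148)/0.028848 = 0.02248/0.028848 = 0.779.

z = 0.779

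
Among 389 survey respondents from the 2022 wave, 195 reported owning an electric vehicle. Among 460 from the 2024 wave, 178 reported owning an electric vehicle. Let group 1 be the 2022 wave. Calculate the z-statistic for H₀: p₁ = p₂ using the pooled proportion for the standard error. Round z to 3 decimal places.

p̂₁ = 195/389 = 0.50129, p̂₂ = 178/460 = 0.38696.
Pooled p̂ = (195+178)/(389+460) = 373/849 = 0.43934.
SE = √[p̂(1−p̂)(1/n₁+1/n₂)] = √[0.43934·0.56066·(1/389+1/460)] ≈ 0.034186.
z = (p̂₁ − p̂₂)/SE = (0.50129 − 0.38696)/0.034186 = 0.11433/0.034186 = 3.344.

z = 3.344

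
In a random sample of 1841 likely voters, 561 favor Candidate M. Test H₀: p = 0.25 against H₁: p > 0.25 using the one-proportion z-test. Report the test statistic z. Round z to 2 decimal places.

With x = 561 successes in n = 1841, p̂ = 0.30473.
Under H₀, SE = √(p₀(1−p₀)/n) = √(0.25·0.75/1841) = √0.000101847 = 0.010092.
z = (p̂ − p₀)/SE = (0.30473 − 0.25)/0.010092 = 5.42.

z = 5.42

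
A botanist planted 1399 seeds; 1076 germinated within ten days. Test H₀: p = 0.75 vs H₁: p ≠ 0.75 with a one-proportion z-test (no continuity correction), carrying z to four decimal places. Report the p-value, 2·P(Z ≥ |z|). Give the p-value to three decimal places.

With x = 1076 successes in n = 1399, p̂ = 0.76912.
SE₀ = √(0.75·0.25/1399) = 0.011577.
Test statistic (full precision, shown to 4 dp): z = (1076/1399 − 0.75)/SE₀ ≈ 1.6516.
p-value = 2·P(Z ≥ |z|) with z = 1.6516 → 0.099.

p-value = 0.099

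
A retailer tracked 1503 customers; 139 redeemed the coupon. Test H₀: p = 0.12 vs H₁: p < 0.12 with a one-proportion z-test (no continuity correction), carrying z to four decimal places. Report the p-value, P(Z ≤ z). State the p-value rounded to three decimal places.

p-value = 0.001

With x = 139 successes in n = 1503, p̂ = 0.09248.
Null standard error: √(0.12·0.88/1503) = √0.000070259 = 0.008382.
Test statistic (full precision, shown to 4 dp): z = (139/1503 − 0.12)/SE₀ ≈ -3.2830.
From the standard normal, P(Z ≤ z) = 0.001.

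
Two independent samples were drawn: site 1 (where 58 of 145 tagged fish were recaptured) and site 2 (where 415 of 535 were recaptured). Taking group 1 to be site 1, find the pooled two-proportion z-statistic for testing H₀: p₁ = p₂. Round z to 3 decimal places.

z = -8.721

Sample proportions: p̂₁ = 58/145 = 0.40000 and p̂₂ = 415/535 = 0.77570.
Pooling: p̂ = 473/680 = 0.69559.
Pooled SE = √[0.2117452·0.00876571] ≈ 0.043082.
z = (p̂₁ − p̂₂)/SE = (0.40000 − 0.77570)/0.043082 = -0.37570/0.043082 = -8.721.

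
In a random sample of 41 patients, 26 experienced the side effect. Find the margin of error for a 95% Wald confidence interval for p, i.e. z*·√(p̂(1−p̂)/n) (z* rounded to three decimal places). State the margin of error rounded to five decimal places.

Sample proportion p̂ = 26/41 = 0.63415.
SE(p̂) = √(0.63415·0.36585/41) = 0.075224.
z* = 1.960 at the 95% level.
So ME = 0.14744.

ME = 0.14744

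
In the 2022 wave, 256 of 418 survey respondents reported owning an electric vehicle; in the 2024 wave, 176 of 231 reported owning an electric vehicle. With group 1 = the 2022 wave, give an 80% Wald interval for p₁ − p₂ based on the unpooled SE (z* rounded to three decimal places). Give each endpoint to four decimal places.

p̂₁ = 0.61244, p̂₂ = 0.76190, so the observed difference is -0.14946.
SE = √(0.000567840 + 0.000785307) = √0.001353147 = 0.036785.
The 80% critical value is z* = 1.282. Margin = 1.282·0.036785 = 0.04716.
CI: -0.14946 ± 0.04716 = (-0.1966, -0.1023).

(-0.1966, -0.1023)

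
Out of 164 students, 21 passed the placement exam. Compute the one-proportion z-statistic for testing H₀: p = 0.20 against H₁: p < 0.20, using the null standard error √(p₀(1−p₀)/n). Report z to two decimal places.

z = -2.30

p̂ = 21/164 = 0.12805.
Null standard error: √(0.20·0.80/164) = √0.000975610 = 0.031235.
Test statistic: z = -0.07195/0.031235 = -2.30.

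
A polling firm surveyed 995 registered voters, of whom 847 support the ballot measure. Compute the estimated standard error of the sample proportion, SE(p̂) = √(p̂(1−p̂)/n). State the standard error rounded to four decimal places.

SE = 0.0113

The sample proportion is 847/995 = 0.85126.
p̂(1−p̂) = 0.126616.
SE = √(0.126616/995) = 0.0113.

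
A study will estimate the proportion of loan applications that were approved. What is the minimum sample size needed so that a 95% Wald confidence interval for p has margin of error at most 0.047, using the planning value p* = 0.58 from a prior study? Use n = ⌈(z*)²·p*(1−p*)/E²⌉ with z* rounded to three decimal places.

z* = 1.960 at the 95% level.
p*(1−p*) = 0.2436.
Required n before rounding: 3.841600 × 0.2436 / 0.047² = 423.637.
⌈423.637⌉ = 424.

n = 424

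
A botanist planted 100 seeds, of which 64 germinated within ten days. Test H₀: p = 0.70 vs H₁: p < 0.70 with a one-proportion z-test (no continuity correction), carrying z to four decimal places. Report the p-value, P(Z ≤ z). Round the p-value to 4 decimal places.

With x = 64 successes in n = 100, p̂ = 0.64000.
SE₀ = √(0.70·0.30/100) = 0.045826.
z = (p̂ − p₀)/SE = (64/100 − 0.70)/0.045826 ≈ -1.3093.
p-value = P(Z ≤ z) with z = -1.3093 → 0.0952.

p-value = 0.0952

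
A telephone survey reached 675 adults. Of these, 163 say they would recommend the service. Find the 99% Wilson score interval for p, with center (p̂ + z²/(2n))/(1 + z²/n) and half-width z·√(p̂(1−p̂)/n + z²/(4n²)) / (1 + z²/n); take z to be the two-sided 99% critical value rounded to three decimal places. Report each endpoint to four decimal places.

Here p̂ = 163/675 = 0.24148 and z = 2.576 (z² = 6.635776).
1 + z²/n = 1.009831.
Adjusted center: (0.24148 + z²/(2n))/1.009831 = 0.24400.
Radicand: p̂(1−p̂)/n + z²/(4n²) = 0.000271360 + 0.000003641 = 0.000275001.
Half-width = 2.576·√0.000275001/1.009831 = 0.04230.
CI: 0.24400 ± 0.04230 = (0.2017, 0.2863).

(0.2017, 0.2863)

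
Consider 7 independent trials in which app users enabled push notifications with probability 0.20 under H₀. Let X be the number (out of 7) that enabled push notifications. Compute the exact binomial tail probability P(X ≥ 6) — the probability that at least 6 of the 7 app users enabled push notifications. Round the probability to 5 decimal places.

X is binomial with n = 7 and p = 0.20.
P(X ≥ 6) = C(7,6)·0.20^6·0.80^1 + C(7,7)·0.20^7·0.80^0.
= 0.000358 + 0.000013 = 0.00037.

P = 0.00037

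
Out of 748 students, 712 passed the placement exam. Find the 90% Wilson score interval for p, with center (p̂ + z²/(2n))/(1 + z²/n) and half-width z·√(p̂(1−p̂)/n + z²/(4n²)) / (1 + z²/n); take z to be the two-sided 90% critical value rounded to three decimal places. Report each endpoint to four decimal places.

(0.9373, 0.9632)

Here p̂ = 712/748 = 0.95187 and z = 1.645 (z² = 2.706025).
Denominator 1 + z²/n = 1 + 2.706025/748 = 1.003618.
Center = (0.95187 + 0.001809)/1.003618 = 0.95024.
Radicand: p̂(1−p̂)/n + z²/(4n²) = 0.000061246 + 0.000001209 = 0.000062455.
Half-width = z·√(radicand)/denom = 1.645·0.007903/1.003618 = 0.01295.
So the interval runs from 0.9373 to 0.9632.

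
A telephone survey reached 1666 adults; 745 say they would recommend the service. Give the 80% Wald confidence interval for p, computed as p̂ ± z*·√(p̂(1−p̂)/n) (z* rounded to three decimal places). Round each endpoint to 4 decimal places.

Sample proportion p̂ = 745/1666 = 0.44718.
SE = √(p̂(1−p̂)/n) = √(0.247210/1666) = 0.012181.
z* = 1.282 at the 80% level.
Margin = 1.282·0.012181 = 0.01562.
CI: 0.44718 ± 0.01562 = (0.4316, 0.4628).

(0.4316, 0.4628)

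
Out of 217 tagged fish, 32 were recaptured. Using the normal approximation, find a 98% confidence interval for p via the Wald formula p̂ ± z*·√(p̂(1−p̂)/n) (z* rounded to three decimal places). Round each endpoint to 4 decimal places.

Sample proportion p̂ = 32/217 = 0.14747.
SE(p̂) = √(0.14747·0.85253/217) = 0.024070.
For 98% confidence, z* = 2.326.
Margin of error: 2.326 × 0.024070 = 0.05599.
So the interval runs from 0.0915 to 0.2035.

(0.0915, 0.2035)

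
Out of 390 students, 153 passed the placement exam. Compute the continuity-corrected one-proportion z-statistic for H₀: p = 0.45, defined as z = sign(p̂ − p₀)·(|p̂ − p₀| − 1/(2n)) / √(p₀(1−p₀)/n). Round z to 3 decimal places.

z = -2.239

p̂ = 153/390 = 0.39231. p̂ − p₀ = -0.057692.
Continuity correction 1/(2n) = 1/780 = 0.001282.
Corrected numerator: |-0.057692| − 0.001282 = 0.056410.
SE₀ = √(0.45·0.55/390) = 0.025192.
z = −0.056410/0.025192 = -2.239.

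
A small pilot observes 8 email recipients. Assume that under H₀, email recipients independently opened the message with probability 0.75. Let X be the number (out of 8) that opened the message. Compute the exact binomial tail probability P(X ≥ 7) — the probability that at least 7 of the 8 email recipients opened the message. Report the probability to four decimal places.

X is binomial with n = 8 and p = 0.75.
P(X ≥ 7) = C(8,7)·0.75^7·0.25^1 + C(8,8)·0.75^8·0.25^0.
= 0.266968 + 0.100113 = 0.3671.

P = 0.3671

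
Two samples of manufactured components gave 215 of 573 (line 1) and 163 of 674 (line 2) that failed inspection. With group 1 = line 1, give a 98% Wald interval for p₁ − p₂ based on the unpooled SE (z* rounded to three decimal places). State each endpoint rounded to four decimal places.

p̂₁ = 215/573 = 0.37522, p̂₂ = 163/674 = 0.24184; p̂₁ − p̂₂ = 0.13338.
SE = √(0.000409127 + 0.000272038) = √0.000681165 = 0.026099.
The 98% critical value is z* = 2.326. Margin of error = 0.06071.
CI: 0.13338 ± 0.06071 = (0.0727, 0.1941).

(0.0727, 0.1941)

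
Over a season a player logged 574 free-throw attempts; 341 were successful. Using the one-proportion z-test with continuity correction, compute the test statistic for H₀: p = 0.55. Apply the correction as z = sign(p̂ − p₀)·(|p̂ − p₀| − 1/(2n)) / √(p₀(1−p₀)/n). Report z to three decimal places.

With x = 341 successes in n = 574, p̂ = 0.59408. p̂ − p₀ = 0.044077.
1/(2n) = 0.000871.
Corrected numerator: |0.044077| − 0.000871 = 0.043206.
SE₀ = √(0.55·0.45/574) = 0.020765.
z = (+)0.043206/0.020765 = 2.081.

z = 2.081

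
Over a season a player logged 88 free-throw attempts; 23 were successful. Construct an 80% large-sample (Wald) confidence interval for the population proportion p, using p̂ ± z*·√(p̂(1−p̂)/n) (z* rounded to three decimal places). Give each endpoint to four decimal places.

With x = 23 successes in n = 88, p̂ = 0.26136.
SE = √(p̂(1−p̂)/n) = √(0.193053/88) = 0.046838.
The 80% critical value is z* = 1.282.
Margin of error: 1.282 × 0.046838 = 0.06005.
Interval: 0.26136 ± 0.06005 → (0.2013, 0.3214).

(0.2013, 0.3214)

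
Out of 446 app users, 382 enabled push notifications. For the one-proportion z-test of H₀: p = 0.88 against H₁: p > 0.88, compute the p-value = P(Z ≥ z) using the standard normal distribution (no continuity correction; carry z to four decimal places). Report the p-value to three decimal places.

Sample proportion p̂ = 382/446 = 0.85650.
SE₀ = √(0.88·0.12/446) = 0.015387.
Test statistic (full precision, shown to 4 dp): z = (382/446 − 0.88)/SE₀ ≈ -1.5271.
p-value = P(Z ≥ z) with z = -1.5271 → 0.937.

p-value = 0.937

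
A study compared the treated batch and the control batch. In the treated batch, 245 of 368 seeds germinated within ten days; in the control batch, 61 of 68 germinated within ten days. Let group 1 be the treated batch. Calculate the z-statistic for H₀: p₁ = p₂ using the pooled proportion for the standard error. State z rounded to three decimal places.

z = -3.831

p̂₁ = 245/368 = 0.66576, p̂₂ = 61/68 = 0.89706.
Pooled p̂ = (245+61)/(368+68) = 306/436 = 0.70183.
Pooled SE = √[0.2092627·0.01742327] ≈ 0.060382.
z = (p̂₁ − p̂₂)/SE = (0.66576 − 0.89706)/0.060382 = -0.23130/0.060382 = -3.831.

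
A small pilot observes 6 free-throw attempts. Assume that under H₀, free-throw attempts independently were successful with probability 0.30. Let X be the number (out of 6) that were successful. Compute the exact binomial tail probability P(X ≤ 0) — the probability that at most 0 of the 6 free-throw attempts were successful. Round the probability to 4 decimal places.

X is binomial with n = 6 and p = 0.30.
P(X ≤ 0) = C(6,0)·0.30^0·0.70^6.
= 0.117649 = 0.1176.

P = 0.1176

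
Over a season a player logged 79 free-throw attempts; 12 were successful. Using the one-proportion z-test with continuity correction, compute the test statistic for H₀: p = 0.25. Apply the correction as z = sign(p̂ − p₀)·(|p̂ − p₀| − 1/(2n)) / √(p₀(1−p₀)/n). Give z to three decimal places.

z = -1.884

The sample proportion is 12/79 = 0.15190. p̂ − p₀ = -0.098101.
1/(2n) = 0.006329.
Corrected numerator: |-0.098101| − 0.006329 = 0.091772.
Null standard error: √(0.25·0.75/79) = √0.002373418 = 0.048718.
z = (−)0.091772/0.048718 = -1.884.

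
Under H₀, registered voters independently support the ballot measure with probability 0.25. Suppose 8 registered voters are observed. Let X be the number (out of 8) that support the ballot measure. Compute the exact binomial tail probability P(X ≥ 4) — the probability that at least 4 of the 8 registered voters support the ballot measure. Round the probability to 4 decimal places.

P = 0.1138

X is binomial with n = 8 and p = 0.25.
P(X ≥ 4) = Σ_{j=4}^{8} C(8,j)·0.25^j·0.75^{8−j}.
= 0.086517 + 0.023071 + 0.003845 + 0.000366 + 0.000015 = 0.1138.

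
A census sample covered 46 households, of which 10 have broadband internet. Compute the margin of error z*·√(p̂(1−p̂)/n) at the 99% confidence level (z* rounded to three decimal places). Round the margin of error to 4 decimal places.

ME = 0.1567

With x = 10 successes in n = 46, p̂ = 0.21739.
SE = √(p̂(1−p̂)/n) = √(0.170132/46) = 0.060816.
The 99% critical value is z* = 2.576.
So ME = 0.1567.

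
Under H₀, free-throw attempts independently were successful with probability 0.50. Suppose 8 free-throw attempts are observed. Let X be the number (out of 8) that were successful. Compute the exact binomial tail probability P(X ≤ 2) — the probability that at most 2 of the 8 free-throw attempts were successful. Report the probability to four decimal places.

P = 0.1445

X ~ Binomial(n=8, p=0.50).
P(X ≤ 2) = C(8,0)·0.50^0·0.50^8 + C(8,1)·0.50^1·0.50^7 + C(8,2)·0.50^2·0.50^6.
= 0.003906 + 0.031250 + 0.109375 = 0.1445.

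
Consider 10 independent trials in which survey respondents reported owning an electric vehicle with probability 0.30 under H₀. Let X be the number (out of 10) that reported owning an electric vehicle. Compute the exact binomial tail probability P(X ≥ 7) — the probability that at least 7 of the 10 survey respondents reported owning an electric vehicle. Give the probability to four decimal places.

P = 0.0106

X ~ Binomial(n=10, p=0.30).
P(X ≥ 7) = C(10,7)·0.30^7·0.70^3 + C(10,8)·0.30^8·0.70^2 + C(10,9)·0.30^9·0.70^1 + C(10,10)·0.30^10·0.70^0.
= 0.009002 + 0.001447 + 0.000138 + 0.000006 = 0.0106.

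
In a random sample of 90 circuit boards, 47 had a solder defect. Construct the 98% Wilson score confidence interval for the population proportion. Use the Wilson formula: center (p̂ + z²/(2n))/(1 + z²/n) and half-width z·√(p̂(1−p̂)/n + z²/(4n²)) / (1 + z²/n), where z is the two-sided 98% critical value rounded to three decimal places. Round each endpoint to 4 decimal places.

p̂ = 47/90 = 0.52222; z = 2.326, so z² = 5.410276.
1 + z²/n = 1.060114.
Adjusted center: (0.52222 + z²/(2n))/1.060114 = 0.52096.
Radicand: p̂(1−p̂)/n + z²/(4n²) = 0.002772291 + 0.000166984 = 0.002939275.
Half-width = z·√(radicand)/denom = 2.326·0.054215/1.060114 = 0.11895.
So the interval runs from 0.4020 to 0.6399.

(0.4020, 0.6399)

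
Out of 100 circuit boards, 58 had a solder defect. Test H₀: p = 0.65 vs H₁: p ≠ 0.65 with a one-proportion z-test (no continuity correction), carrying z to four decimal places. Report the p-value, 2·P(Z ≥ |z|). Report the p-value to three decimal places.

Sample proportion p̂ = 58/100 = 0.58000.
Null standard error: √(0.65·0.35/100) = √0.002275000 = 0.047697.
z = (p̂ − p₀)/SE = (58/100 − 0.65)/0.047697 ≈ -1.4676.
p-value = 2·P(Z ≥ |z|) with z = -1.4676 → 0.142.

p-value = 0.142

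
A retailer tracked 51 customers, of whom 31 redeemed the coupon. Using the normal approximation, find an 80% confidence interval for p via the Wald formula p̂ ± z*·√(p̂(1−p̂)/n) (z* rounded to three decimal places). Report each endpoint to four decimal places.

(0.5202, 0.6955)

p̂ = 31/51 = 0.60784.
SE(p̂) = √(0.60784·0.39216/51) = 0.068366.
For 80% confidence, z* = 1.282.
Margin of error: 1.282 × 0.068366 = 0.08765.
CI: 0.60784 ± 0.08765 = (0.5202, 0.6955).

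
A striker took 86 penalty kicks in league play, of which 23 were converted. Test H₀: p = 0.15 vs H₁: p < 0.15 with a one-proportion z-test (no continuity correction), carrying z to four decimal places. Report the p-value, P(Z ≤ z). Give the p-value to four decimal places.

p-value = 0.9989

With x = 23 successes in n = 86, p̂ = 0.26744.
SE₀ = √(0.15·0.85/86) = 0.038504.
z = (p̂ − p₀)/SE = (23/86 − 0.15)/0.038504 ≈ 3.0501.
From the standard normal, P(Z ≤ z) = 0.9989.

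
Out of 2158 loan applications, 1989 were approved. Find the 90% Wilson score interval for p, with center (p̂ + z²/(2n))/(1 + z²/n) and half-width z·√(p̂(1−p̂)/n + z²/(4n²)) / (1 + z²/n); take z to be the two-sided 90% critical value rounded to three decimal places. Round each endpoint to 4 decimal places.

Here p̂ = 1989/2158 = 0.92169 and z = 1.645 (z² = 2.706025).
1 + z²/n = 1.001254.
Adjusted center: (0.92169 + z²/(2n))/1.001254 = 0.92116.
Radicand: p̂(1−p̂)/n + z²/(4n²) = 0.000033448 + 0.000000145 = 0.000033593.
Half-width = z·√(radicand)/denom = 1.645·0.005796/1.001254 = 0.00952.
So the interval runs from 0.9116 to 0.9307.

(0.9116, 0.9307)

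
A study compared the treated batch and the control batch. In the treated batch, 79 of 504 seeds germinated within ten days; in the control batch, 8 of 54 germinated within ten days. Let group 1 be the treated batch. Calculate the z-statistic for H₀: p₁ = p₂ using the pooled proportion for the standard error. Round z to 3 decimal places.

z = 0.166

Sample proportions: p̂₁ = 79/504 = 0.15675 and p̂₂ = 8/54 = 0.14815.
Pooled p̂ = (79+8)/(504+54) = 87/558 = 0.15591.
SE = √[p̂(1−p̂)(1/n₁+1/n₂)] = √[0.15591·0.84409·(1/504+1/54)] ≈ 0.051945.
z = 0.00860/0.051945 = 0.166.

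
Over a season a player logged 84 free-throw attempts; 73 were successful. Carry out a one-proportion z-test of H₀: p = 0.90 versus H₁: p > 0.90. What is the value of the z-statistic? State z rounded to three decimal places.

z = -0.946

p̂ = 73/84 = 0.86905.
SE₀ = √(0.90·0.10/84) = 0.032733.
Test statistic: z = -0.03095/0.032733 = -0.946.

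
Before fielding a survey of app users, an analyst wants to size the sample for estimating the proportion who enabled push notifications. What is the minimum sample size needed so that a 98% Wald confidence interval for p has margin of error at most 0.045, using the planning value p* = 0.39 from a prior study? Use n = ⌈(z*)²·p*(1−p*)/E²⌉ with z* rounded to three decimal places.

z* = 2.326 at the 98% level.
p*(1−p*) = 0.39·0.61 = 0.2379.
Required n before rounding: 5.410276 × 0.2379 / 0.045² = 635.607.
⌈635.607⌉ = 636.

n = 636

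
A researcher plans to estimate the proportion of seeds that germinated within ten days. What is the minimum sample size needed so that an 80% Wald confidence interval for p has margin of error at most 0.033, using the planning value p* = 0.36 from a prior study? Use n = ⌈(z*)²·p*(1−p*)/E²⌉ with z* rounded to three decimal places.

z* = 1.282 at the 80% level.
p*(1−p*) = 0.2304.
Required n before rounding: 1.643524 × 0.2304 / 0.033² = 347.721.
⌈347.721⌉ = 348.

n = 348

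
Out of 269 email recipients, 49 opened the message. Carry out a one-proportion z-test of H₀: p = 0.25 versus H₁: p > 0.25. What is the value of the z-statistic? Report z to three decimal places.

With x = 49 successes in n = 269, p̂ = 0.18216.
SE₀ = √(0.25·0.75/269) = 0.026401.
z = (0.18216 − 0.25)/0.026401 = -0.06784/0.026401 = -2.570.

z = -2.570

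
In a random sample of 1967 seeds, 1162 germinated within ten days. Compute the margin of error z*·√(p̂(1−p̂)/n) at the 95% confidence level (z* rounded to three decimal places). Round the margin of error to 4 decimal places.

ME = 0.0217

With x = 1162 successes in n = 1967, p̂ = 0.59075.
SE = √(p̂(1−p̂)/n) = √(0.241765/1967) = 0.011087.
The 95% critical value is z* = 1.960.
So ME = 0.0217.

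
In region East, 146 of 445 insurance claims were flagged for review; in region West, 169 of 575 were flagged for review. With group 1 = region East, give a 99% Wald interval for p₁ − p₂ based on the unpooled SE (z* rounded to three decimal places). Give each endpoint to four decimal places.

p̂₁ = 0.32809, p̂₂ = 0.29391, so the observed difference is 0.03418.
Unpooled SE = √(p̂₁(1−p̂₁)/n₁ + p̂₂(1−p̂₂)/n₂) = √(0.000495386 + 0.000360919) = 0.029263.
The 99% critical value is z* = 2.576. Margin of error = 0.07538.
CI: 0.03418 ± 0.07538 = (-0.0412, 0.1096).

(-0.0412, 0.1096)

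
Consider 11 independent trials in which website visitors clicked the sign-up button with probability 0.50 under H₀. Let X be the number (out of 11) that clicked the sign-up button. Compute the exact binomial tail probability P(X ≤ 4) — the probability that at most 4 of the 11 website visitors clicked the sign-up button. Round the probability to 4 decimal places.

X ~ Binomial(n=11, p=0.50).
P(X ≤ 4) = Σ_{j=0}^{4} C(11,j)·0.50^j·0.50^{11−j}.
= 0.000488 + 0.005371 + 0.026855 + 0.080566 + 0.161133 = 0.2744.

P = 0.2744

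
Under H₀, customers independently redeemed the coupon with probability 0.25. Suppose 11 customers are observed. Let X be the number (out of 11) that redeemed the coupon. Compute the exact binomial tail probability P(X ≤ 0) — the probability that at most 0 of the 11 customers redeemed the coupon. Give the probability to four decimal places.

X is binomial with n = 11 and p = 0.25.
P(X ≤ 0) = C(11,0)·0.25^0·0.75^11.
= 0.042235 = 0.0422.

P = 0.0422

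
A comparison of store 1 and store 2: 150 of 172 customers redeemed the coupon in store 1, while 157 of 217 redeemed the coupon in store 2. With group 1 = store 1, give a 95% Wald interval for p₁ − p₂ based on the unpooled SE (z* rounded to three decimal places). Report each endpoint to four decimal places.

p̂₁ = 0.87209, p̂₂ = 0.72350, so the observed difference is 0.14859.
SE = √(0.000648528 + 0.000921874) = √0.001570402 = 0.039628.
The 95% critical value is z* = 1.960. Margin = 1.960·0.039628 = 0.07767.
Interval: 0.14859 ± 0.07767 → (0.0709, 0.2263).

(0.0709, 0.2263)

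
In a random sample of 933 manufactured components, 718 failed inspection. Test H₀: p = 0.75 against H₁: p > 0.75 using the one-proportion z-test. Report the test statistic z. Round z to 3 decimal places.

The sample proportion is 718/933 = 0.76956.
Under H₀, SE = √(p₀(1−p₀)/n) = √(0.75·0.25/933) = √0.000200965 = 0.014176.
Test statistic: z = 0.01956/0.014176 = 1.380.

z = 1.380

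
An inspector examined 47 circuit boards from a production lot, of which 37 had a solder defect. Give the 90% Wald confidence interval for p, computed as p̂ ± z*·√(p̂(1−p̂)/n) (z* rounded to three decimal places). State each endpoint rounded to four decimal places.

(0.6890, 0.8854)

Sample proportion p̂ = 37/47 = 0.78723.
SE = √(p̂(1−p̂)/n) = √(0.167497/47) = 0.059697.
For 90% confidence, z* = 1.645.
Margin of error: 1.645 × 0.059697 = 0.09820.
Interval: 0.78723 ± 0.09820 → (0.6890, 0.8854).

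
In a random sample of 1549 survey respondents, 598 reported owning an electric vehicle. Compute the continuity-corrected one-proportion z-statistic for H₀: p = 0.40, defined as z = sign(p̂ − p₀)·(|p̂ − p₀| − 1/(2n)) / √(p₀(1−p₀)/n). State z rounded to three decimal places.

z = -1.094

With x = 598 successes in n = 1549, p̂ = 0.38606. p̂ − p₀ = -0.013944.
1/(2n) = 0.000323.
Corrected numerator: |-0.013944| − 0.000323 = 0.013621.
Under H₀, SE = √(p₀(1−p₀)/n) = √(0.40·0.60/1549) = √0.000154939 = 0.012447.
z = (−)0.013621/0.012447 = -1.094.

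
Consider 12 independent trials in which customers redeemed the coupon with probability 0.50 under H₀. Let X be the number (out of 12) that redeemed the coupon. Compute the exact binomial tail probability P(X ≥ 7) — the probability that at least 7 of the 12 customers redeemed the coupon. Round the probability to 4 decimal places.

P = 0.3872

X ~ Binomial(n=12, p=0.50).
P(X ≥ 7) = Σ_{j=7}^{12} C(12,j)·0.50^j·0.50^{12−j}.
= 0.193359 + 0.120850 + 0.053711 + 0.016113 + 0.002930 + 0.000244 = 0.3872.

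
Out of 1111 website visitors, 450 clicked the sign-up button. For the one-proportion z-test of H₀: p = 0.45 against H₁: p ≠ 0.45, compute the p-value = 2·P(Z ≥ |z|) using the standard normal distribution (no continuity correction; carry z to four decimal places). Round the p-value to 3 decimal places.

p̂ = 450/1111 = 0.40504.
SE₀ = √(0.45·0.55/1111) = 0.014926.
Test statistic (full precision, shown to 4 dp): z = (450/1111 − 0.45)/SE₀ ≈ -3.0122.
From the standard normal, 2·P(Z ≥ |z|) = 0.003.

p-value = 0.003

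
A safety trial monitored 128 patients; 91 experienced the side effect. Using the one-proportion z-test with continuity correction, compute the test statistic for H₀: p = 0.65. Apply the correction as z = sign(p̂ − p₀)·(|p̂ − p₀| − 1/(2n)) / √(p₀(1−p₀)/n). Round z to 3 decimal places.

z = 1.353

The sample proportion is 91/128 = 0.71094. p̂ − p₀ = 0.060937.
1/(2n) = 0.003906.
Corrected numerator: |0.060937| − 0.003906 = 0.057031.
SE₀ = √(0.65·0.35/128) = 0.042159.
z = (+)0.057031/0.042159 = 1.353.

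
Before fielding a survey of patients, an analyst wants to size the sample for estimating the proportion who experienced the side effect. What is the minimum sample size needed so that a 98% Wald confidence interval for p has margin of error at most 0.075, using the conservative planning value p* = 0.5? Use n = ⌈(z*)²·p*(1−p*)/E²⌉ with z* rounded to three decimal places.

The 98% critical value is z* = 2.326.
p*(1−p*) = 0.2500.
Required n before rounding: 5.410276 × 0.2500 / 0.075² = 240.457.
⌈240.457⌉ = 241.

n = 241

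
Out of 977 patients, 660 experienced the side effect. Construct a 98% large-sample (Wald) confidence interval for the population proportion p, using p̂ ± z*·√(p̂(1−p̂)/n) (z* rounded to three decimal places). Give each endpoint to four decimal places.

(0.6407, 0.7104)

p̂ = 660/977 = 0.67554.
SE = √(p̂(1−p̂)/n) = √(0.219187/977) = 0.014978.
For 98% confidence, z* = 2.326.
Margin of error: 2.326 × 0.014978 = 0.03484.
Interval: 0.67554 ± 0.03484 → (0.6407, 0.7104).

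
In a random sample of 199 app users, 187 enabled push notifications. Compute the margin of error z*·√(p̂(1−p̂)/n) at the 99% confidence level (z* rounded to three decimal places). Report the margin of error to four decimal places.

The sample proportion is 187/199 = 0.93970.
Standard error of p̂: √(0.056665/199) = √0.000284750 = 0.016875.
For 99% confidence, z* = 2.576.
ME = 2.576·0.016875 = 0.0435.

ME = 0.0435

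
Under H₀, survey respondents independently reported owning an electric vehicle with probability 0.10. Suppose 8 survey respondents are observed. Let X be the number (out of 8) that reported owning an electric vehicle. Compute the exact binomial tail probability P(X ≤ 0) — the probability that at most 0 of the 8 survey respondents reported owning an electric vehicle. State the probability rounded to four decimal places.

P = 0.4305

X is binomial with n = 8 and p = 0.10.
P(X ≤ 0) = C(8,0)·0.10^0·0.90^8.
= 0.430467 = 0.4305.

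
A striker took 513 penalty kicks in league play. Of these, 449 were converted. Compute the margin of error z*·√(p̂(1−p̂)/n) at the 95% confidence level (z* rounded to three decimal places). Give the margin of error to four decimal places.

With x = 449 successes in n = 513, p̂ = 0.87524.
SE = √(p̂(1−p̂)/n) = √(0.109192/513) = 0.014589.
z* = 1.960 at the 95% level.
Margin of error = z*·SE = 1.960 × 0.014589 = 0.0286.

ME = 0.0286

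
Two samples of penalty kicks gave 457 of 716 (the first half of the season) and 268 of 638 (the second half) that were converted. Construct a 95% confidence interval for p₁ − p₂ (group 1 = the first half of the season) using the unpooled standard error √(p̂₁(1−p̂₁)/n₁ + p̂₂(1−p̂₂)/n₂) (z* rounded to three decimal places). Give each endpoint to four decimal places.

(0.1662, 0.2702)

p̂₁ = 457/716 = 0.63827, p̂₂ = 268/638 = 0.42006; p̂₁ − p̂₂ = 0.21821.
SE = √(0.000322461 + 0.000381834) = √0.000704295 = 0.026539.
z* = 1.960 at the 95% level. Margin = 1.960·0.026539 = 0.05202.
Interval: 0.21821 ± 0.05202 → (0.1662, 0.2702).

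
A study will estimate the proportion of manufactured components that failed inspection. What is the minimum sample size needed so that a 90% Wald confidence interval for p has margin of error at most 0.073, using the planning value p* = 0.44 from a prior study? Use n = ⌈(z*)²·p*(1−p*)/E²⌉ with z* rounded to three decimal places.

n = 126

The 90% critical value is z* = 1.645.
p*(1−p*) = 0.44·0.56 = 0.2464.
Required n before rounding: 2.706025 × 0.2464 / 0.073² = 125.120.
Rounding up, n = 126.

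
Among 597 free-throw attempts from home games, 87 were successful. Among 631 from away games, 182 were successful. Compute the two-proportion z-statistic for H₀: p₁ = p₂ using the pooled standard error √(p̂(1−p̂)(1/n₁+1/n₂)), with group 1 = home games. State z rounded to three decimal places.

p̂₁ = 87/597 = 0.14573, p̂₂ = 182/631 = 0.28843.
Pooled p̂ = (87+182)/(597+631) = 269/1228 = 0.21906.
Pooled SE = √[0.1710701·0.00325983] ≈ 0.023615.
z = -0.14270/0.023615 = -6.043.

z = -6.043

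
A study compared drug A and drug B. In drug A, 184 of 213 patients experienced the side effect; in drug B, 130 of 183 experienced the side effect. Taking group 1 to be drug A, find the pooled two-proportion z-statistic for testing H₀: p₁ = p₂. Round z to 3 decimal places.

Sample proportions: p̂₁ = 184/213 = 0.86385 and p̂₂ = 130/183 = 0.71038.
Pooling: p̂ = 314/396 = 0.79293.
Pooled SE = √[0.1641924·0.01015932] ≈ 0.040842.
z = (p̂₁ − p̂₂)/SE = (0.86385 − 0.71038)/0.040842 = 0.15347/0.040842 = 3.758.

z = 3.758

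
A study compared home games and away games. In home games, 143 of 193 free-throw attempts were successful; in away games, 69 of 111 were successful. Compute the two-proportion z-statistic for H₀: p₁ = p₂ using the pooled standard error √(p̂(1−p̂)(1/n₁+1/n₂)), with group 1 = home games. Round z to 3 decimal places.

z = 2.180

Sample proportions: p̂₁ = 143/193 = 0.74093 and p̂₂ = 69/111 = 0.62162.
Pooled p̂ = (143+69)/(193+111) = 212/304 = 0.69737.
SE = √[p̂(1−p̂)(1/n₁+1/n₂)] = √[0.69737·0.30263·(1/193+1/111)] ≈ 0.054725.
z = 0.11931/0.054725 = 2.180.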